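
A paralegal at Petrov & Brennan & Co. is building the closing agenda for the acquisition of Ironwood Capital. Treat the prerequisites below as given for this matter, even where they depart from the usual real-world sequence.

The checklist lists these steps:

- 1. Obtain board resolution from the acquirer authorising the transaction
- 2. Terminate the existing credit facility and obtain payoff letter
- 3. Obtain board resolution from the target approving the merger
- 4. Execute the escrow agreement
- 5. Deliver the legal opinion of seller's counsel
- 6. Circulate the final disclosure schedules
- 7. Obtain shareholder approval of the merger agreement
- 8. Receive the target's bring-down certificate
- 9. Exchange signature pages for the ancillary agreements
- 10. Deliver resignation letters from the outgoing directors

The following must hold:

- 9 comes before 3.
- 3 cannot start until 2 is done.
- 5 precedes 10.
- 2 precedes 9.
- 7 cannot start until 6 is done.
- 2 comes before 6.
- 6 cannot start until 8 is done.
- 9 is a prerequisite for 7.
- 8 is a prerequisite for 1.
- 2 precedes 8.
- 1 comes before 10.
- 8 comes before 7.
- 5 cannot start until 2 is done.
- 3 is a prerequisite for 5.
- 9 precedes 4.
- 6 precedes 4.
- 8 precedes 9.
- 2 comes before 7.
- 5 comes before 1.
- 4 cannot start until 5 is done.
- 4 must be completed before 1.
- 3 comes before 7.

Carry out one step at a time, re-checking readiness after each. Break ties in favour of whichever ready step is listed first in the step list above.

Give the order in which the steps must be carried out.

2 has no prerequisites → 2 first.
8 needed 2, now all done → 8.
Now 6 and 9 have their prerequisites met. 6 is listed earlier, so 6 next.
Next only 9 has its prerequisites met → 9.
That leaves 3 as the only ready step → 3.
Now 5 and 7 have their prerequisites met. 5 is listed earlier, so 5 next.
Ready: 4 and 7. 4 is listed earlier → 4.
1 and 7 are both available; 1 is listed earlier → 1.
10 now also ready, so the ready set is {7, 10}; 7 is listed earlier → 7.
10 is the only step now ready → 10.

2 8 6 9 3 5 4 1 7 10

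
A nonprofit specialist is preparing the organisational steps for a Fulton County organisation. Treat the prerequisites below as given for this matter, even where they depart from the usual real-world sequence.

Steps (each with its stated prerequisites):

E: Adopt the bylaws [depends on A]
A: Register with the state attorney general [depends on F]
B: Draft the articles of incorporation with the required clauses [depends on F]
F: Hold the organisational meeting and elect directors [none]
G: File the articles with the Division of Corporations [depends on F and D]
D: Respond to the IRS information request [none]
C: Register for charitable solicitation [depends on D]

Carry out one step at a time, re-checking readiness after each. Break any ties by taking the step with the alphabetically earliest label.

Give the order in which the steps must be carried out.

Nothing is required for D and F. D has the earlier label → D first.
C and F are both available; C has the earlier label → C.
F is the only step now ready → F.
Ready: A, B and G. A has the earlier label → A.
Now B, E and G have their prerequisites met. B has the earlier label, so B next.
Now E and G have their prerequisites met. E has the earlier label, so E next.
G needed D and F, now all done → G.

D C F A B E G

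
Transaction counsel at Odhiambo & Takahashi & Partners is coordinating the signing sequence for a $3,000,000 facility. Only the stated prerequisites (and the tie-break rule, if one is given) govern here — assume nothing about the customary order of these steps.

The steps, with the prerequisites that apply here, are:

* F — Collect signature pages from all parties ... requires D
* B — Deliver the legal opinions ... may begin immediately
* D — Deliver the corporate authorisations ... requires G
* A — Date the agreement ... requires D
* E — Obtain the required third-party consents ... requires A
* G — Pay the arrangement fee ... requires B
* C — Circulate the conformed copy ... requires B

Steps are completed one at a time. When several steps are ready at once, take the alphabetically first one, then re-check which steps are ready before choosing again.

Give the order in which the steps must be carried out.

B is the only step with nothing outstanding, so it goes first.
Ready: C and G. C has the earlier label → C.
G is the only step now ready → G.
That leaves D as the only ready step → D.
Now A and F have their prerequisites met. A has the earlier label, so A next.
Ready: E and F. E has the earlier label → E.
F needed D, now all done → F.

B C G D A E F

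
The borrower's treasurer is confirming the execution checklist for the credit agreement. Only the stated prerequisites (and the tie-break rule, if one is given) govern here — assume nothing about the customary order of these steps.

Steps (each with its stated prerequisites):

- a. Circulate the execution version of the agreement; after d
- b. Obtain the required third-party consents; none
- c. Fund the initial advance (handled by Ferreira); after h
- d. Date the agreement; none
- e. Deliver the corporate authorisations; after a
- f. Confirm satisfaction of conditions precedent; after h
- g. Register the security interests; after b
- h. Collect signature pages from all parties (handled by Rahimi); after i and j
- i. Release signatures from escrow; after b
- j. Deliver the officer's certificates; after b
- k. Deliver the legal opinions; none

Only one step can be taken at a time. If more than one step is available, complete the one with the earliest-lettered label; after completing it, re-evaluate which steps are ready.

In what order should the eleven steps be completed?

b, d and k have no prerequisites; b has the earlier label, so b is first.
Now d, g, i, j and k have their prerequisites met. d has the earlier label, so d next.
a now also ready, so the ready set is {a, g, i, j, k}; a has the earlier label → a.
e, g, i, j and k are all available; e has the earlier label → e.
g, i, j and k are all available; g has the earlier label → g.
Now i, j and k have their prerequisites met. i has the earlier label, so i next.
Ready: j and k. j has the earlier label → j.
h now also ready, so the ready set is {h, k}; h has the earlier label → h.
c and f now also ready, so the ready set is {c, f, k}; c has the earlier label → c.
Ready: f and k. f has the earlier label → f.
That leaves k as the only ready step → k.

b d a e g i j h c f k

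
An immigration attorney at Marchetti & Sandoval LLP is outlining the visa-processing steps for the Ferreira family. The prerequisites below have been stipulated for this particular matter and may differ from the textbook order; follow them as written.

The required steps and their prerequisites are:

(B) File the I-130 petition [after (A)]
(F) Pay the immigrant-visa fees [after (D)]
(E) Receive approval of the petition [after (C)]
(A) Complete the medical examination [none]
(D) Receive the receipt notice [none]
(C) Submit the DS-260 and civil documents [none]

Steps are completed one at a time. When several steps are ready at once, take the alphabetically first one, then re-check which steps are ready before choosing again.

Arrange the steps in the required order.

(A) → (B) → (C) → (D) → (E) → (F)

(A), (C) and (D) have no prerequisites; (A) has the earlier label, so (A) is first.
(B) now also ready, so the ready set is {(B), (C), (D)}; (B) has the earlier label → (B).
Ready: (C) and (D). (C) has the earlier label → (C).
(E) now also ready, so the ready set is {(D), (E)}; (D) has the earlier label → (D).
Ready: (E) and (F). (E) has the earlier label → (E).
Next only (F) has its prerequisites met → (F).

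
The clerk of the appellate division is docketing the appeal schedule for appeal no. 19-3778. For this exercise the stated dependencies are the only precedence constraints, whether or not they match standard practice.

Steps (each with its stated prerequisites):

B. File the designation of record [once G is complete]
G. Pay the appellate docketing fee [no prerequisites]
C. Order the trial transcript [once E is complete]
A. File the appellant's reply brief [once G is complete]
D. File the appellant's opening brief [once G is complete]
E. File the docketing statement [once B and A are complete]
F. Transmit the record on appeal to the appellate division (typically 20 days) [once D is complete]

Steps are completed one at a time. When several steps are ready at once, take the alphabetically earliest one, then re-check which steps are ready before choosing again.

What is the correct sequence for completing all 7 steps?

G → A → B → D → E → C → F

Only G has no prerequisites, so it is first.
A, B and D are all available; A has the earlier label → A.
Ready: B and D. B has the earlier label → B.
D and E are both available; D has the earlier label → D.
E and F are both available; E has the earlier label → E.
C now also ready, so the ready set is {C, F}; C has the earlier label → C.
F needed D, now all done → F.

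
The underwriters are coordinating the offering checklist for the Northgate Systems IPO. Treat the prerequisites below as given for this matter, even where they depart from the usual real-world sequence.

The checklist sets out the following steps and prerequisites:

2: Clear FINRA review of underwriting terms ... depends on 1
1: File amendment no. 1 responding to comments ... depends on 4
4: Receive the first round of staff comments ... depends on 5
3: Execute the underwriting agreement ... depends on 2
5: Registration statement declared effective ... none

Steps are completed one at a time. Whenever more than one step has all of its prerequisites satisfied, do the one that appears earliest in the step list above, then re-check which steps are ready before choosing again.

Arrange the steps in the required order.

5 → 4 → 1 → 2 → 3

Only 5 has no prerequisites, so it is first.
That leaves 4 as the only ready step → 4.
Next only 1 has its prerequisites met → 1.
2 needed 1, now all done → 2.
3 needed 2, now all done → 3.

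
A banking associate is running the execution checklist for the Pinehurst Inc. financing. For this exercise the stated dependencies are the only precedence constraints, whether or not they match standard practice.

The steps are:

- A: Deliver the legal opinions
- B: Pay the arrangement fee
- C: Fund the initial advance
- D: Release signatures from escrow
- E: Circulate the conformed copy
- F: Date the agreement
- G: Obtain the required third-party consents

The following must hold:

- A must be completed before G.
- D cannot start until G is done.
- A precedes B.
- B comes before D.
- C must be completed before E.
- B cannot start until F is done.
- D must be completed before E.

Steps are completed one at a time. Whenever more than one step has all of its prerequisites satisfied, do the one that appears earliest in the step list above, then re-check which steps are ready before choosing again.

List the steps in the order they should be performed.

Nothing is required for A, C and F. A is listed earlier → A first.
Now C, F and G have their prerequisites met. C is listed earlier, so C next.
Ready: F and G. F is listed earlier → F.
Now B and G have their prerequisites met. B is listed earlier, so B next.
G needed A, now all done → G.
D needed B and G, now all done → D.
E needed C and D, now all done → E.

A, C, F, B, G, D, E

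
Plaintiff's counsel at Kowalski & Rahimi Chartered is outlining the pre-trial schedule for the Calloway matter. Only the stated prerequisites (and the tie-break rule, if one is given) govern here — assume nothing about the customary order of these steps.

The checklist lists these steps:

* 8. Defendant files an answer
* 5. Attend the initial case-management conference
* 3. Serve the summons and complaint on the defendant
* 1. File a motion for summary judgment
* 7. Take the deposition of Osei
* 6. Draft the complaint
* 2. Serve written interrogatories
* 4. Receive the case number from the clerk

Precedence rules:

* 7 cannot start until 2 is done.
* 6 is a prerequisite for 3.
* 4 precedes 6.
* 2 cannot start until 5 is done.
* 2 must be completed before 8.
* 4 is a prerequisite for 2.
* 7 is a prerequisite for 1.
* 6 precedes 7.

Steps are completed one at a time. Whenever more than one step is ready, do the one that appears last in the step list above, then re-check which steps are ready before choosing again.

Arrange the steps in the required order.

4, 6, 3, 5, 2, 7, 1, 8

Nothing is required for 4 and 5. 4 is listed later → 4 first.
6 now also ready, so the ready set is {6, 5}; 6 is listed later → 6.
3 and 5 are both available; 3 is listed later → 3.
Next only 5 has its prerequisites met → 5.
2 is the only step now ready → 2.
Now 7 and 8 have their prerequisites met. 7 is listed later, so 7 next.
Now 1 and 8 have their prerequisites met. 1 is listed later, so 1 next.
8 needed 2, now all done → 8.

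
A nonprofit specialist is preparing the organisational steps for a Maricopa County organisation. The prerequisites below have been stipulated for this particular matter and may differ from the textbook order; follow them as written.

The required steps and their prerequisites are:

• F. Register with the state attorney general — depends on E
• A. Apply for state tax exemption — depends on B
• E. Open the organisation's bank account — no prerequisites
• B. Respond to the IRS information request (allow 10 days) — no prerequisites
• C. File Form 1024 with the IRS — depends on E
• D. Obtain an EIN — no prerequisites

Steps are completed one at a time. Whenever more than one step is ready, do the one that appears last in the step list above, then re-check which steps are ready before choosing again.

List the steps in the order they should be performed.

D → B → E → C → A → F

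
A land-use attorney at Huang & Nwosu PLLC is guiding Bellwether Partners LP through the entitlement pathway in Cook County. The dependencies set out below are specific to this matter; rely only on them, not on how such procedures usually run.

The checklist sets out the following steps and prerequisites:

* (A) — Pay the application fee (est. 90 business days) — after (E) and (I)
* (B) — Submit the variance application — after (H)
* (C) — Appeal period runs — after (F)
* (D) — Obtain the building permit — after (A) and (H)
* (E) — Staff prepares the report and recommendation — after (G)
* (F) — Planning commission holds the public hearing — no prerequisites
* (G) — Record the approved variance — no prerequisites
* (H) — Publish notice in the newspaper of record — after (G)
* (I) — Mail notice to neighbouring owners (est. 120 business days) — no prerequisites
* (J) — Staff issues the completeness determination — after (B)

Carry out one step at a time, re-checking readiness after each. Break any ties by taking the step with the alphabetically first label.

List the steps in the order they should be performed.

Nothing is required for (F), (G) and (I). (F) has the earlier label → (F) first.
(C) now also ready, so the ready set is {(C), (G), (I)}; (C) has the earlier label → (C).
Now (G) and (I) have their prerequisites met. (G) has the earlier label, so (G) next.
(E), (H) and (I) are all available; (E) has the earlier label → (E).
Now (H) and (I) have their prerequisites met. (H) has the earlier label, so (H) next.
(B) now also ready, so the ready set is {(B), (I)}; (B) has the earlier label → (B).
(J) now also ready, so the ready set is {(I), (J)}; (I) has the earlier label → (I).
(A) now also ready, so the ready set is {(A), (J)}; (A) has the earlier label → (A).
Ready: (D) and (J). (D) has the earlier label → (D).
Next only (J) has its prerequisites met → (J).

(F), (C), (G), (E), (H), (B), (I), (A), (D), (J)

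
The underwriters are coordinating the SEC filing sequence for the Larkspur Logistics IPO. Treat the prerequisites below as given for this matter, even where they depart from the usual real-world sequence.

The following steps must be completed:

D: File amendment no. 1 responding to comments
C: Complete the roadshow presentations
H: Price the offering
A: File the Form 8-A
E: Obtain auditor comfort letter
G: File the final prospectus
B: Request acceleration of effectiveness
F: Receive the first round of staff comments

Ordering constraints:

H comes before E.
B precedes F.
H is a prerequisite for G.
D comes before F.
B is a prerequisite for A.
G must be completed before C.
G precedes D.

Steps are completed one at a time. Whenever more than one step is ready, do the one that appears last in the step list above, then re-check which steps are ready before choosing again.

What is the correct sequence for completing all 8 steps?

Nothing is required for B and H. B is listed later → B first.
Ready: A and H. A is listed later → A.
H is the only step now ready → H.
Now G and E have their prerequisites met. G is listed later, so G next.
C and D now also ready, so the ready set is {E, C, D}; E is listed later → E.
Now C and D have their prerequisites met. C is listed later, so C next.
Next only D has its prerequisites met → D.
Next only F has its prerequisites met → F.

B → A → H → G → E → C → D → F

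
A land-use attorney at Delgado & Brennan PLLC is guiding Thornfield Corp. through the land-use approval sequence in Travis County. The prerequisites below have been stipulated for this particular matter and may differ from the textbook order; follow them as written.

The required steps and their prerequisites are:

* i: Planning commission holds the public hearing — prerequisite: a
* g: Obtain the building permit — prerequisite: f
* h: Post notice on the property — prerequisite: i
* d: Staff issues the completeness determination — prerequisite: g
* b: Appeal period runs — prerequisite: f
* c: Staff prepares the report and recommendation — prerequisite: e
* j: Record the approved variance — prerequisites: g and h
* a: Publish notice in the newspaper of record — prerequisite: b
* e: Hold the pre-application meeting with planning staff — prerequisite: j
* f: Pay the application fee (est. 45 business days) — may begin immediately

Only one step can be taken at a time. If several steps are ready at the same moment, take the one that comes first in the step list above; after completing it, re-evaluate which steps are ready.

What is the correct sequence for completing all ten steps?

f → g → d → b → a → i → h → j → e → c

Only f has no prerequisites, so it is first.
Ready: g and b. g is listed earlier → g.
d now also ready, so the ready set is {d, b}; d is listed earlier → d.
b is the only step now ready → b.
That leaves a as the only ready step → a.
Next only i has its prerequisites met → i.
h is the only step now ready → h.
j needed g and h, now all done → j.
That leaves e as the only ready step → e.
c is the only step now ready → c.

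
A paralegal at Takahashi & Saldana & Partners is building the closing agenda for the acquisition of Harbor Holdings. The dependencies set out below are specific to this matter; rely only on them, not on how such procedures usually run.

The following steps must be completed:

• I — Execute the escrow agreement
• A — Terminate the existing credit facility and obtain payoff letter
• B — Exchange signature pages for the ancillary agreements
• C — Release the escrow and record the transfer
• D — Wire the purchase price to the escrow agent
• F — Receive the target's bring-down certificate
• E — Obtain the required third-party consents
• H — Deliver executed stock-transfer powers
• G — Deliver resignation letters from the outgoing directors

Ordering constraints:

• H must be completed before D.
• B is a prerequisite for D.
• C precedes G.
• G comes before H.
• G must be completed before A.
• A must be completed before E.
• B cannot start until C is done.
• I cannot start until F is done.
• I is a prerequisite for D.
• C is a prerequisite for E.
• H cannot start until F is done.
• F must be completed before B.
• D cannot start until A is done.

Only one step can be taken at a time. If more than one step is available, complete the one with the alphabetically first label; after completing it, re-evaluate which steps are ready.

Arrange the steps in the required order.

C F B G A E H I D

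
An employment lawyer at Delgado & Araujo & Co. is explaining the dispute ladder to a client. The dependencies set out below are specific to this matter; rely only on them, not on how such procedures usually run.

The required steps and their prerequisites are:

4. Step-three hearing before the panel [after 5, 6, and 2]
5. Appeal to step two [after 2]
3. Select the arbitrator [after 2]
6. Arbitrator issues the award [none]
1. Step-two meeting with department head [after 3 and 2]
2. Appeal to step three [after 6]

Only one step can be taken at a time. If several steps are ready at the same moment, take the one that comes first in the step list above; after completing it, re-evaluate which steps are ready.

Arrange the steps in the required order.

6, 2, 5, 4, 3, 1

6 has no prerequisites → 6 first.
2 is the only step now ready → 2.
Ready: 5 and 3. 5 is listed earlier → 5.
4 now also ready, so the ready set is {4, 3}; 4 is listed earlier → 4.
Next only 3 has its prerequisites met → 3.
1 is the only step now ready → 1.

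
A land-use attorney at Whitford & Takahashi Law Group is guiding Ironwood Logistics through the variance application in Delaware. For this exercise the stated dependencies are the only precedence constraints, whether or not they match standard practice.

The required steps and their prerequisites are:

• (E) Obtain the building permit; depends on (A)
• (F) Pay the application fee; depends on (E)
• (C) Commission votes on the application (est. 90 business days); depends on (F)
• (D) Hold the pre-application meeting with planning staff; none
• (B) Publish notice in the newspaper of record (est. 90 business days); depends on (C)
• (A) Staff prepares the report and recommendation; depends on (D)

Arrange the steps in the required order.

(D) → (A) → (E) → (F) → (C) → (B)

(D) is the only step with nothing outstanding, so it goes first.
(A) needed (D), now all done → (A).
That leaves (E) as the only ready step → (E).
(F) is the only step now ready → (F).
(C) is the only step now ready → (C).
That leaves (B) as the only ready step → (B).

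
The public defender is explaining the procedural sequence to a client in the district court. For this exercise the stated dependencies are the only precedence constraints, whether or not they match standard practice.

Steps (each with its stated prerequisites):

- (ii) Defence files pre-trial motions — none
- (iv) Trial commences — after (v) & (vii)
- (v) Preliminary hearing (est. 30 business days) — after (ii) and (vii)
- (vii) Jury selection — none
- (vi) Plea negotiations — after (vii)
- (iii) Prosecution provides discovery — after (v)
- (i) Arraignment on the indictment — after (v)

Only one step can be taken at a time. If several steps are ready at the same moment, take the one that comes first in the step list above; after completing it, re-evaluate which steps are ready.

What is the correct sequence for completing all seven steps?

(ii) → (vii) → (v) → (iv) → (vi) → (iii) → (i)

Nothing is required for (ii) and (vii). (ii) is listed earlier → (ii) first.
Next only (vii) has its prerequisites met → (vii).
Now (v) and (vi) have their prerequisites met. (v) is listed earlier, so (v) next.
(iv), (iii) and (i) now also ready, so the ready set is {(iv), (vi), (iii), (i)}; (iv) is listed earlier → (iv).
Ready: (vi), (iii) and (i). (vi) is listed earlier → (vi).
(iii) and (i) are both available; (iii) is listed earlier → (iii).
That leaves (i) as the only ready step → (i).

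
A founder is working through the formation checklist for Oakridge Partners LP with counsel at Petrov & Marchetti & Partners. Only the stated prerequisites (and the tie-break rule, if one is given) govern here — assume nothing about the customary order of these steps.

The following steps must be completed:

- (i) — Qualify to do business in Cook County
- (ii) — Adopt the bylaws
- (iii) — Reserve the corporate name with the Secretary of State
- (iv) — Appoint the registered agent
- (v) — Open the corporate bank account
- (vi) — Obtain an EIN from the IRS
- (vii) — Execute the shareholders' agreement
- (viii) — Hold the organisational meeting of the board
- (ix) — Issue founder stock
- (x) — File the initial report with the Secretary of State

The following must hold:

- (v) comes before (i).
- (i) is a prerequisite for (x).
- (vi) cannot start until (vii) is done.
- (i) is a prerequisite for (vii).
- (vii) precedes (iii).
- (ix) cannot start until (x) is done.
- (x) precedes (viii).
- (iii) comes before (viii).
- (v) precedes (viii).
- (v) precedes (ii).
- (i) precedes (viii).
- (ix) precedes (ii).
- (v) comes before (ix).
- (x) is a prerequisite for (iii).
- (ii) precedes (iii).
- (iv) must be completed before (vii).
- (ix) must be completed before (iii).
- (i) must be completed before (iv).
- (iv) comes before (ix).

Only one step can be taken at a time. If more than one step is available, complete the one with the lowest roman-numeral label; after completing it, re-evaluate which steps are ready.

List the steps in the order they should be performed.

(v), (i), (iv), (vii), (vi), (x), (ix), (ii), (iii), (viii)

(v) is the only step with nothing outstanding, so it goes first.
That leaves (i) as the only ready step → (i).
Now (iv) and (x) have their prerequisites met. (iv) has the earlier label, so (iv) next.
(vii) now also ready, so the ready set is {(vii), (x)}; (vii) has the earlier label → (vii).
Ready: (vi) and (x). (vi) has the earlier label → (vi).
(x) needed (i), now all done → (x).
(ix) needed (iv), (v) and (x), now all done → (ix).
(ii) is the only step now ready → (ii).
(iii) needed (ii), (vii), (ix) and (x), now all done → (iii).
(viii) is the only step now ready → (viii).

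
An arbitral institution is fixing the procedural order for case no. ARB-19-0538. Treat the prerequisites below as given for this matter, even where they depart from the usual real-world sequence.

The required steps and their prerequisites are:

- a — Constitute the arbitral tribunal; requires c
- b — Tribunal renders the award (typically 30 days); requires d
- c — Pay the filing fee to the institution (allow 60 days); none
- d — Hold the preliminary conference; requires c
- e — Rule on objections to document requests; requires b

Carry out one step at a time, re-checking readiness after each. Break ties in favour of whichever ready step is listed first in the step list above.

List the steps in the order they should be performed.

c, a, d, b, e

c is the only step with nothing outstanding, so it goes first.
Ready: a and d. a is listed earlier → a.
d needed c, now all done → d.
That leaves b as the only ready step → b.
That leaves e as the only ready step → e.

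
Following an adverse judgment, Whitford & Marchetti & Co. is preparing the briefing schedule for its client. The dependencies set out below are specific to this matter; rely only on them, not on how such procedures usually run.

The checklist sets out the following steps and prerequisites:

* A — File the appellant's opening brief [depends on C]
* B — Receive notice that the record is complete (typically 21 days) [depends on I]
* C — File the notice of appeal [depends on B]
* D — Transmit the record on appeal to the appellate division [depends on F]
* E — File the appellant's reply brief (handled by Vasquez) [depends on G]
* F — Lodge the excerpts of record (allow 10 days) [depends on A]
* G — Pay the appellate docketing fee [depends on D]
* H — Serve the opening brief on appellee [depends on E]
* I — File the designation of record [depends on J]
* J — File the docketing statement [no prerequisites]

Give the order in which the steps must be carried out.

J → I → B → C → A → F → D → G → E → H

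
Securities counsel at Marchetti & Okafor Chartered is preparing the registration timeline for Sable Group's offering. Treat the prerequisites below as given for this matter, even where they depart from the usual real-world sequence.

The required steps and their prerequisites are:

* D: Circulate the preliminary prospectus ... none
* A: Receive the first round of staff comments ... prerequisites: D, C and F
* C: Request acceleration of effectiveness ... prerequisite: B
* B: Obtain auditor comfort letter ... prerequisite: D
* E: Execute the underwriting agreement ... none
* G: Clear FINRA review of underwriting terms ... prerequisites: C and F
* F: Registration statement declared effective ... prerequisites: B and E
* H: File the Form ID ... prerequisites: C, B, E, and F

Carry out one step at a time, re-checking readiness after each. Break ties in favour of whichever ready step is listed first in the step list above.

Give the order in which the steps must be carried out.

D, B, C, E, F, A, G, H

Nothing is required for D and E. D is listed earlier → D first.
B now also ready, so the ready set is {B, E}; B is listed earlier → B.
Ready: C and E. C is listed earlier → C.
Next only E has its prerequisites met → E.
F needed B and E, now all done → F.
Ready: A, G and H. A is listed earlier → A.
G and H are both available; G is listed earlier → G.
H needed C, B, E and F, now all done → H.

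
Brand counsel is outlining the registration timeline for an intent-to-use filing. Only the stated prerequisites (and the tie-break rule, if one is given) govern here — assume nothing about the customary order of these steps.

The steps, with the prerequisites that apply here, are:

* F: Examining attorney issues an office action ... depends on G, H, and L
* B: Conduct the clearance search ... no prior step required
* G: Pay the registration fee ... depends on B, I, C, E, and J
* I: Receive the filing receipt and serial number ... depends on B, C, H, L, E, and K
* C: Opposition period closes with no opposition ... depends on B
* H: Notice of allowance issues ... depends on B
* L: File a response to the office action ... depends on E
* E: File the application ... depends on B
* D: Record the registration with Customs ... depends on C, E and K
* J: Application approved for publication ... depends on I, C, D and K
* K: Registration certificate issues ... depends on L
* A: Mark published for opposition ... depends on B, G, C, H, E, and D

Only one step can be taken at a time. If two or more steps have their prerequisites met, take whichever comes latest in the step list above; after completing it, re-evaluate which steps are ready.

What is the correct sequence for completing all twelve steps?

B has no prerequisites → B first.
Now E, H and C have their prerequisites met. E is listed later, so E next.
L, H and C are all available; L is listed later → L.
Now K, H and C have their prerequisites met. K is listed later, so K next.
Ready: H and C. H is listed later → H.
C needed B, now all done → C.
Now D and I have their prerequisites met. D is listed later, so D next.
I needed K, E, L, H, C and B, now all done → I.
Next only J has its prerequisites met → J.
G is the only step now ready → G.
A and F are both available; A is listed later → A.
F needed L, H and G, now all done → F.

B, E, L, K, H, C, D, I, J, G, A, F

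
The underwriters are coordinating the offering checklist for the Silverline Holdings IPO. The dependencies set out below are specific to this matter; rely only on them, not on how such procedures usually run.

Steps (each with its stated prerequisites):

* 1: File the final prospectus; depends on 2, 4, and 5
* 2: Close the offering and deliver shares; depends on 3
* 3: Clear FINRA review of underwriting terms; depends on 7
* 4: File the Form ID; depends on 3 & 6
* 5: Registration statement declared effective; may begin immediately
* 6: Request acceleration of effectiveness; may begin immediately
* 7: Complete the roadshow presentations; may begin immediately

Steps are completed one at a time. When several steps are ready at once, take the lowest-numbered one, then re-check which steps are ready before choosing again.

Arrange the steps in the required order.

5, 6, 7, 3, 2, 4, 1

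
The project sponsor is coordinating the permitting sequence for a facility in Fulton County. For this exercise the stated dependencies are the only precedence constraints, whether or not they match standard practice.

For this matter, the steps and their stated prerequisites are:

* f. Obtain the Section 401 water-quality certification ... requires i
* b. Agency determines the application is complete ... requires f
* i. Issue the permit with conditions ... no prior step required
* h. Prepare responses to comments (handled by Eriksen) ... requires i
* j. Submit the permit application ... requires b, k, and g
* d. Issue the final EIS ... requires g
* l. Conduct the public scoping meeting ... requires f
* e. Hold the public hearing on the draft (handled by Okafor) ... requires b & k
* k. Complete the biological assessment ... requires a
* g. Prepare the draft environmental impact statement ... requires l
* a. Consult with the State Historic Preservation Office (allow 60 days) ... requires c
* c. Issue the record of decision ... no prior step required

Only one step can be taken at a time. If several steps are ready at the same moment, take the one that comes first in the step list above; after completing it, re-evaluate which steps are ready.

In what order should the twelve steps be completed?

i and c have no prerequisites; i is listed earlier, so i is first.
Now f, h and c have their prerequisites met. f is listed earlier, so f next.
b and l now also ready, so the ready set is {b, h, l, c}; b is listed earlier → b.
Ready: h, l and c. h is listed earlier → h.
Now l and c have their prerequisites met. l is listed earlier, so l next.
g now also ready, so the ready set is {g, c}; g is listed earlier → g.
Ready: d and c. d is listed earlier → d.
c is the only step now ready → c.
a needed c, now all done → a.
Next only k has its prerequisites met → k.
j and e are both available; j is listed earlier → j.
That leaves e as the only ready step → e.

i f b h l g d c a k j e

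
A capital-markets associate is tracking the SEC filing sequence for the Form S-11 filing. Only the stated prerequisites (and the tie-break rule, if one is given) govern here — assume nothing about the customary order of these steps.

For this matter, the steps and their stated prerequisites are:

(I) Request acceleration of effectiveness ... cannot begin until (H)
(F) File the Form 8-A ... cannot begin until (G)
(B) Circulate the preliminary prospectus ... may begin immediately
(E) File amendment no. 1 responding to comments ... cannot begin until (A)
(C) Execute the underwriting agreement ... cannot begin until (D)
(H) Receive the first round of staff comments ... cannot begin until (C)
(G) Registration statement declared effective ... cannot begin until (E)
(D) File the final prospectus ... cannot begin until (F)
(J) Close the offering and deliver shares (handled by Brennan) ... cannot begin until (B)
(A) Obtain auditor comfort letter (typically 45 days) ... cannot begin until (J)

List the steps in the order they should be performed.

(B) → (J) → (A) → (E) → (G) → (F) → (D) → (C) → (H) → (I)

(B) has no prerequisites → (B) first.
(J) needed (B), now all done → (J).
(A) is the only step now ready → (A).
(E) is the only step now ready → (E).
(G) needed (E), now all done → (G).
That leaves (F) as the only ready step → (F).
(D) needed (F), now all done → (D).
Next only (C) has its prerequisites met → (C).
Next only (H) has its prerequisites met → (H).
(I) is the only step now ready → (I).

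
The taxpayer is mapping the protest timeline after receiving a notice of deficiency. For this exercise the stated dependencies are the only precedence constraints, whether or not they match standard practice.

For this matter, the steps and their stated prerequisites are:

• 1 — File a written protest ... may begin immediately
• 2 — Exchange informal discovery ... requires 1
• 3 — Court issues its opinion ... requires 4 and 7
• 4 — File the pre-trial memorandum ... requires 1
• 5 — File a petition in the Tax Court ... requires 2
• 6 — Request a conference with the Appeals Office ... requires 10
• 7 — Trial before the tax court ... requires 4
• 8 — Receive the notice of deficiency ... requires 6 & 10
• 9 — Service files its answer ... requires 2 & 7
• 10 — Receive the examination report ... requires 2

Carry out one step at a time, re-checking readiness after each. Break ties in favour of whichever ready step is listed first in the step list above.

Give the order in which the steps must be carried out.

1 → 2 → 4 → 5 → 7 → 3 → 9 → 10 → 6 → 8

Only 1 has no prerequisites, so it is first.
2 and 4 are both available; 2 is listed earlier → 2.
4, 5 and 10 are all available; 4 is listed earlier → 4.
7 now also ready, so the ready set is {5, 7, 10}; 5 is listed earlier → 5.
Ready: 7 and 10. 7 is listed earlier → 7.
3, 9 and 10 are all available; 3 is listed earlier → 3.
Now 9 and 10 have their prerequisites met. 9 is listed earlier, so 9 next.
10 is the only step now ready → 10.
6 needed 10, now all done → 6.
That leaves 8 as the only ready step → 8.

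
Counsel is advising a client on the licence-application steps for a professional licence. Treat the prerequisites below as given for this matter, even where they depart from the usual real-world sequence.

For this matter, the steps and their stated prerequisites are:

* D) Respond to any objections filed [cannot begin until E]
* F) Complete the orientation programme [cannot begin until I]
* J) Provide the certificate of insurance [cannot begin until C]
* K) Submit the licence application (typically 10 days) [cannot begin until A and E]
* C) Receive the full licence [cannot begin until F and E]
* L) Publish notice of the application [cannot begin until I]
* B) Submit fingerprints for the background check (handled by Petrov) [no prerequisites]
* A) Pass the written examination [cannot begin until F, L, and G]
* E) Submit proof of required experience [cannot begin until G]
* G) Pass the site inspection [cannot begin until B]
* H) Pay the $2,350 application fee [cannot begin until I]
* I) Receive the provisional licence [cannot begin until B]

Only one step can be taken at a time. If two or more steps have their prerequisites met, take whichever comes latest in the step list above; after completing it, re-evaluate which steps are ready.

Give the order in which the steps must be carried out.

B, I, H, G, E, L, F, A, C, K, J, D

Only B has no prerequisites, so it is first.
Ready: I and G. I is listed later → I.
Ready: H, G, L and F. H is listed later → H.
G, L and F are all available; G is listed later → G.
E, L and F are all available; E is listed later → E.
Now L, F and D have their prerequisites met. L is listed later, so L next.
Now F and D have their prerequisites met. F is listed later, so F next.
A, C and D are all available; A is listed later → A.
K now also ready, so the ready set is {C, K, D}; C is listed later → C.
Now K, J and D have their prerequisites met. K is listed later, so K next.
J and D are both available; J is listed later → J.
D needed E, now all done → D.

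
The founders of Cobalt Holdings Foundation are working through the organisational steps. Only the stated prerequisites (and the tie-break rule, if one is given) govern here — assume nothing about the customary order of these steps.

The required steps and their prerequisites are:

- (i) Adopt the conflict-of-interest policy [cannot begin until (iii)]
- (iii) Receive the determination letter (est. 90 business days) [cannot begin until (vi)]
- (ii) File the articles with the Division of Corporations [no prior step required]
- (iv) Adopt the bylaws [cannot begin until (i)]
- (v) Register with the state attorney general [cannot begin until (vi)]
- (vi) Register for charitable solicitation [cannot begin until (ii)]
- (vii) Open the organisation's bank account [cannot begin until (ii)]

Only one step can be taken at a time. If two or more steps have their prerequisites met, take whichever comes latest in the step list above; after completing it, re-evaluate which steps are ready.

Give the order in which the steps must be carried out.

(ii) is the only step with nothing outstanding, so it goes first.
Ready: (vii) and (vi). (vii) is listed later → (vii).
(vi) needed (ii), now all done → (vi).
(v) and (iii) are both available; (v) is listed later → (v).
(iii) is the only step now ready → (iii).
(i) needed (iii), now all done → (i).
That leaves (iv) as the only ready step → (iv).

(ii), (vii), (vi), (v), (iii), (i), (iv)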